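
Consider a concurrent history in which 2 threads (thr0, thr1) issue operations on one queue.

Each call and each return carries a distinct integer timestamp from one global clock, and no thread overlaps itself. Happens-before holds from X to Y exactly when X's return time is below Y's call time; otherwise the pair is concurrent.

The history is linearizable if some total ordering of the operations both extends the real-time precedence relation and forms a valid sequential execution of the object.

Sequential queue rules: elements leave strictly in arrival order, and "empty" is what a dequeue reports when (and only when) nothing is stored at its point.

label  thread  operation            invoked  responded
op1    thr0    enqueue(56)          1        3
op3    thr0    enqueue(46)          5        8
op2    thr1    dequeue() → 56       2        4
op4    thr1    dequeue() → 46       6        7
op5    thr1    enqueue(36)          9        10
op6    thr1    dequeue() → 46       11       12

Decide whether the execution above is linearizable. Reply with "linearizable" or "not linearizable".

through event 11 a valid linearization exists; event 12 (op6 responding at time 12) ends that
4 orders of the 6 completed queue ops respect real time; none is legal
one such order, op1, op2, op3, op4, op5, op6, breaks at step 6 where op6 dequeue() → 46 is illegal
one such order, op1, op2, op4, op3, op5, op6, breaks at step 3 where op4 dequeue() → 46 is illegal

not linearizable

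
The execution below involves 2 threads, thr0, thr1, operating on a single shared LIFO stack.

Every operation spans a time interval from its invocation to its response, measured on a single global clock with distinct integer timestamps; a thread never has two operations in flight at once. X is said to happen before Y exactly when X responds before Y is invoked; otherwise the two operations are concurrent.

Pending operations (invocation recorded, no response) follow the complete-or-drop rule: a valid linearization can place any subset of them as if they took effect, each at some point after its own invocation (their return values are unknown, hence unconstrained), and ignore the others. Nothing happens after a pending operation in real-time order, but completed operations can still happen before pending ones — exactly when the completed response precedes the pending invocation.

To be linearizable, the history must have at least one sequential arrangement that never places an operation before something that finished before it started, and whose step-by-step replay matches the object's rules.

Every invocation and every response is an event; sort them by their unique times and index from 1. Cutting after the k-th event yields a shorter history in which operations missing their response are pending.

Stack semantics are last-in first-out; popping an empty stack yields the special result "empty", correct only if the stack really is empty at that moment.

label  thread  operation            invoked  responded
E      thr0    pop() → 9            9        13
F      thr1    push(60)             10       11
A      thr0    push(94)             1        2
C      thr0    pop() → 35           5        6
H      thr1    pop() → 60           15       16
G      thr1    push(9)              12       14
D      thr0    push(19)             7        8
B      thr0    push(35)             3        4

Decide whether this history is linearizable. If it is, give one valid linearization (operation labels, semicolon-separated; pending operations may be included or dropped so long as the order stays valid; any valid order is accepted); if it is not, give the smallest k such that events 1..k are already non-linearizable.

1. A push(94), leaving stack <94>
2. B push(35), leaving stack <94,35>
3. C pop() → 35, leaving stack <94>
4. D push(19), leaving stack <94,19>
5. F push(60), leaving stack <94,19,60>
6. G push(9), leaving stack <94,19,60,9>
7. E pop() → 9, leaving stack <94,19,60>
8. H pop() → 60, leaving stack <94,19>

linearizable — witness: A; B; C; D; F; G; E; H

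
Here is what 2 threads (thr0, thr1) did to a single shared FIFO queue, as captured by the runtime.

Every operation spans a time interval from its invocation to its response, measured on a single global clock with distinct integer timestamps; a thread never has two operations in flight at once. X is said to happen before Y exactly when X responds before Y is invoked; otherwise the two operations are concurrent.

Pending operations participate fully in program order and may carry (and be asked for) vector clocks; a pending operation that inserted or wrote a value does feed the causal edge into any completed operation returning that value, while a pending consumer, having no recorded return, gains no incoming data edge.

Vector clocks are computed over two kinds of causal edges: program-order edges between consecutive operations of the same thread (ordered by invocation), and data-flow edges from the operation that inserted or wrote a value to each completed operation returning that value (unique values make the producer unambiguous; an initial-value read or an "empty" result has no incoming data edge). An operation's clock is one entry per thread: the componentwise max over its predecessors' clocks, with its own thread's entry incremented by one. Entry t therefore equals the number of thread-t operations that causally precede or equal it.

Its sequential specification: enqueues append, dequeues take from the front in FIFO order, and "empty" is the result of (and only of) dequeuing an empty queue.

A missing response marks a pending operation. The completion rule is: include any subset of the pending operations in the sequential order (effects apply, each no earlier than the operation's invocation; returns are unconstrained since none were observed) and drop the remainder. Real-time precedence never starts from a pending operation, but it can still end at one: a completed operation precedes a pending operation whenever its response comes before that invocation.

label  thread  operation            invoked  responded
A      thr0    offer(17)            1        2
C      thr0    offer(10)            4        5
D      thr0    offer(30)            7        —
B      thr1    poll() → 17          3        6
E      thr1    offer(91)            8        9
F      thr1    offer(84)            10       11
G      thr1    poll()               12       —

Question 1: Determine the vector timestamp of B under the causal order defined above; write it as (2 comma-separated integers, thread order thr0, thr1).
(1, 1)

A (invocation 1): nothing precedes it; thr0's component alone gives (1, 0)
VC(B, invoked at 3): max of VC(A)=(1, 0), then +1 on thread thr1 → (1, 1)
VC(C, invoked at 4): max of VC(A)=(1, 0), then +1 on thread thr0 → (2, 0)
VC(E, invoked at 8): max of VC(B)=(1, 1), then +1 on thread thr1 → (1, 2)
VC(D, invoked at 7): max of VC(C)=(2, 0), then +1 on thread thr0 → (3, 0)
VC(F, invoked at 10): max of VC(E)=(1, 2), then +1 on thread thr1 → (1, 3)
VC(G, invoked at 12): max of VC(F)=(1, 3), then +1 on thread thr1 → (1, 4)
target: VC(B) = (1, 1)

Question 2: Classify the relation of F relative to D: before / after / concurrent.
concurrent

F spans [10,11], D spans [7,…)
the intervals overlap in both directions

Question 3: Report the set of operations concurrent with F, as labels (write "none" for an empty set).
D

F spans [10,11]; an op avoiding the whole window 10..11 is ordered, any other is concurrent
A [1,2]: before
B [3,6]: before
C [4,5]: before
D [7,…): concurrent
E [8,9]: before
G [12,…): after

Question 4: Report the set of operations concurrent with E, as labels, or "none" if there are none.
D

E spans [8,9]: anything still running between times 8 and 9 counts as concurrent
A [1,2]: before
B [3,6]: before
C [4,5]: before
D [7,…): concurrent
F [10,11]: after
G [12,…): after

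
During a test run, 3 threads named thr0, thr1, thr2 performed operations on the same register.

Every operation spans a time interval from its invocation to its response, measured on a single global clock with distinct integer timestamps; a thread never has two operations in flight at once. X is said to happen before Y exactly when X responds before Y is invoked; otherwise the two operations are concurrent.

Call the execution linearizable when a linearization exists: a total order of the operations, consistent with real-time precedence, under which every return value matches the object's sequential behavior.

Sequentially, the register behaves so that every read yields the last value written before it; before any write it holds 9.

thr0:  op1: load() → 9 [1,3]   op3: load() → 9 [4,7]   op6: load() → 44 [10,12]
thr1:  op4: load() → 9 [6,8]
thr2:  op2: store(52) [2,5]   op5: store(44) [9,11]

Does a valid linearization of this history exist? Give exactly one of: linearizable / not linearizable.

not linearizable

cut after 7 events: linearizable; cut after 8 events (op4 responds, time 8): not linearizable
4 completed operations, 5 real-time-consistent orders — every register replay fails
take op1, op2, op3, op4: step 3 already fails, because op3 load() → 9 cannot occur there
take op1, op2, op4, op3: step 3 already fails, because op4 load() → 9 cannot occur there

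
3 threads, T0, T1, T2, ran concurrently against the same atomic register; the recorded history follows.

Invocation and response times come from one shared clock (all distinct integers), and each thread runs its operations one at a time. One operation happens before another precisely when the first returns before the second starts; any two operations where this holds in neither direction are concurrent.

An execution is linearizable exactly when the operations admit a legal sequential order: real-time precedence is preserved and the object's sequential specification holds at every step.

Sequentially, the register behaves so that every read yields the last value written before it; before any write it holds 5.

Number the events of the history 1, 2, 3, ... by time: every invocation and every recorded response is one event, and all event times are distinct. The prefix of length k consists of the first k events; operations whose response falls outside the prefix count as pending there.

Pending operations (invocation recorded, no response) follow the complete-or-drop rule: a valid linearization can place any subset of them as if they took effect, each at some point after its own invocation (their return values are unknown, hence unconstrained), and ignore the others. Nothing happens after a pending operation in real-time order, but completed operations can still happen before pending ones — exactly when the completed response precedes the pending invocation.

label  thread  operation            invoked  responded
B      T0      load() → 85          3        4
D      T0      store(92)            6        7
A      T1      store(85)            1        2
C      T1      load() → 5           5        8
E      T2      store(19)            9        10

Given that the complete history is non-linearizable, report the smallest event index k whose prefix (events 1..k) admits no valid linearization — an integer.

one valid order for events 1..7 is A, B, C, D:
step 1: A store(85) — value 85
step 2: B load() → 85 — value 85
step 3: C load() (pending, included) — value 85
step 4: D store(92) — value 92
event 8 — C's response, time 8 — after it, nothing linearizes
take A, B, C, D: step 3 already fails, because C load() → 5 cannot occur there
take A, B, D, C: step 4 already fails, because C load() → 5 cannot occur there

8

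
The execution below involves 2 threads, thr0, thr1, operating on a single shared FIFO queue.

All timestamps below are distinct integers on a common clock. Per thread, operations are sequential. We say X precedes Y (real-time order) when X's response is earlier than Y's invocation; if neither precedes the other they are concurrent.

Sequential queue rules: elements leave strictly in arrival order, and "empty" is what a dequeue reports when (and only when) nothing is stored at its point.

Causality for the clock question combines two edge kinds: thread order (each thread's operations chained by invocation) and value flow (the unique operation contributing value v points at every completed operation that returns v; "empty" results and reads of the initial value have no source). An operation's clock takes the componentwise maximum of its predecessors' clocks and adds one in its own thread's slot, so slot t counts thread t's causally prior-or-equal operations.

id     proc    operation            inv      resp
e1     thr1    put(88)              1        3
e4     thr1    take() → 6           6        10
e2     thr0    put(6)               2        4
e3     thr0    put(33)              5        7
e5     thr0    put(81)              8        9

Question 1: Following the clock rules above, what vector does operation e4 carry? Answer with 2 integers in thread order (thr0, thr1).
invoked at 1, e1 has no predecessors; its own thr1 bump gives (0, 1)
invoked at 2, e2 has no predecessors; its own thr0 bump gives (1, 0)
e3, invoked 5, takes VC(e2)=(1, 0) under max, adds 1 for thr0 → (2, 0)
e4, invoked 6, takes VC(e1)=(0, 1), VC(e2)=(1, 0) under max, adds 1 for thr1 → (1, 2)
e5, invoked 8, takes VC(e3)=(2, 0) under max, adds 1 for thr0 → (3, 0)
target: VC(e4) = (1, 2)

(1, 2)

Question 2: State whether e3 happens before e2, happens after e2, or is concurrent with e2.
e3 spans [5,7], e2 spans [2,4]
resp(e2)=4 < inv(e3)=5

after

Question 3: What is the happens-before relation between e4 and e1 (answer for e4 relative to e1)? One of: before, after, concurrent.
e4 spans [6,10], e1 spans [1,3]
resp(e1)=3 < inv(e4)=6

after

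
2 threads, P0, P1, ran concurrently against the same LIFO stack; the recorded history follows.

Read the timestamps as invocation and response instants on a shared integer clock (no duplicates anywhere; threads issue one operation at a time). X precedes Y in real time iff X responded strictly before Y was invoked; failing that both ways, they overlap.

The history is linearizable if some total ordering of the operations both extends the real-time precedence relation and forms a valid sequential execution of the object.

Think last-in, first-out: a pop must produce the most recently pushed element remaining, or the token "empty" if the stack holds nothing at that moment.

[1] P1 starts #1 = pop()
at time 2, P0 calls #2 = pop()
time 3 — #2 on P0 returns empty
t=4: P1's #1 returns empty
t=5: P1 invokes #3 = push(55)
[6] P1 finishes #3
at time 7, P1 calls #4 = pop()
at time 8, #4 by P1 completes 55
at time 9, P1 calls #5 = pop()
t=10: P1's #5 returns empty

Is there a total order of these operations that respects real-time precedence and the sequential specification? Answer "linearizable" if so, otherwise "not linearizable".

a witness: #1, #2, #3, #4, #5
after step 1 (#1 pop() → empty): stack <>
after step 2 (#2 pop() → empty): stack <>
after step 3 (#3 push(55)): stack <55>
after step 4 (#4 pop() → 55): stack <>
after step 5 (#5 pop() → empty): stack <>

linearizable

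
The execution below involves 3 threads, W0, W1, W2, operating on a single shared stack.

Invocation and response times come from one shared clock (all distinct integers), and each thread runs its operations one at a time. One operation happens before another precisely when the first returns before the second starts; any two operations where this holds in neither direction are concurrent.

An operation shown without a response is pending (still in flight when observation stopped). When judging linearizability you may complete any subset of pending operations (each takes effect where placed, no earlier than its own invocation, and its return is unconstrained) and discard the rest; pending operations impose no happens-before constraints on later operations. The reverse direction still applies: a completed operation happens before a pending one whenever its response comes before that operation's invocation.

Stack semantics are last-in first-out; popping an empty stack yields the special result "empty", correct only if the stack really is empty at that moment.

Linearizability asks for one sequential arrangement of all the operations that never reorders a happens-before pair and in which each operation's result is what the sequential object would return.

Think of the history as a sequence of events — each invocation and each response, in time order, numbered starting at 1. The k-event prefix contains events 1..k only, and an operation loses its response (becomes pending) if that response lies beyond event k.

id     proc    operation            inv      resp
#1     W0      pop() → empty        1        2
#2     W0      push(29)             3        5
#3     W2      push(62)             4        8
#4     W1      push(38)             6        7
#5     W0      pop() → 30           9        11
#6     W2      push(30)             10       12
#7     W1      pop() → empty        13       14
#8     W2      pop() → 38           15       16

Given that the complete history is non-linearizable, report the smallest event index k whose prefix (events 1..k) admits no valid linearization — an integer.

14

one valid order for events 1..13 is #1, #2, #3, #4, #6, #5:
1. #1 pop() → empty, leaving stack <>
2. #2 push(29), leaving stack <29>
3. #3 push(62), leaving stack <29,62>
4. #4 push(38), leaving stack <29,62,38>
5. #6 push(30), leaving stack <29,62,38,30>
6. #5 pop() → 30, leaving stack <29,62,38>
adding event 14 (#7 responds at 14) leaves no legal real-time order
one such order, #1, #2, #3, #4, #5, #6, #7, breaks at step 5 where #5 pop() → 30 is illegal
one such order, #1, #2, #3, #4, #6, #5, #7, breaks at step 7 where #7 pop() → empty is illegal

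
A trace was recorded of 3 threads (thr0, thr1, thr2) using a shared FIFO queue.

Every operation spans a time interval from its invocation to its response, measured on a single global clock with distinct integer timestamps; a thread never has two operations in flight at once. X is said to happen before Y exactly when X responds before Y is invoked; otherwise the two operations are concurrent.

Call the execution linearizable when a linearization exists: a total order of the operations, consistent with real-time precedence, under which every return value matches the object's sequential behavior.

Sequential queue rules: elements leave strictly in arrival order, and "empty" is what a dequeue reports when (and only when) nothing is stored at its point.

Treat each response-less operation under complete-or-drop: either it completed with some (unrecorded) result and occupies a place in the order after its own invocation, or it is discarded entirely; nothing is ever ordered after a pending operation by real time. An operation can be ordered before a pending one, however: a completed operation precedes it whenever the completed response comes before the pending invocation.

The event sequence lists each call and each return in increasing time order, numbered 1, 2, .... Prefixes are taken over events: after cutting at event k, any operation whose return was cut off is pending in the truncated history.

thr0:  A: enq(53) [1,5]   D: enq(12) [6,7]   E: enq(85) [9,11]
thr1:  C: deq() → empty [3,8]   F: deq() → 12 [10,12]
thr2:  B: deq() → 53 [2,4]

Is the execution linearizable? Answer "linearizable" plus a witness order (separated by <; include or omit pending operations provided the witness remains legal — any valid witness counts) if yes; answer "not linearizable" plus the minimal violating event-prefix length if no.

after step 1 (A enq(53)): queue <53>
after step 2 (B deq() → 53): queue <>
after step 3 (C deq() → empty): queue <>
after step 4 (D enq(12)): queue <12>
after step 5 (E enq(85)): queue <12,85>
after step 6 (F deq() → 12): queue <85>

linearizable — witness: A < B < C < D < E < F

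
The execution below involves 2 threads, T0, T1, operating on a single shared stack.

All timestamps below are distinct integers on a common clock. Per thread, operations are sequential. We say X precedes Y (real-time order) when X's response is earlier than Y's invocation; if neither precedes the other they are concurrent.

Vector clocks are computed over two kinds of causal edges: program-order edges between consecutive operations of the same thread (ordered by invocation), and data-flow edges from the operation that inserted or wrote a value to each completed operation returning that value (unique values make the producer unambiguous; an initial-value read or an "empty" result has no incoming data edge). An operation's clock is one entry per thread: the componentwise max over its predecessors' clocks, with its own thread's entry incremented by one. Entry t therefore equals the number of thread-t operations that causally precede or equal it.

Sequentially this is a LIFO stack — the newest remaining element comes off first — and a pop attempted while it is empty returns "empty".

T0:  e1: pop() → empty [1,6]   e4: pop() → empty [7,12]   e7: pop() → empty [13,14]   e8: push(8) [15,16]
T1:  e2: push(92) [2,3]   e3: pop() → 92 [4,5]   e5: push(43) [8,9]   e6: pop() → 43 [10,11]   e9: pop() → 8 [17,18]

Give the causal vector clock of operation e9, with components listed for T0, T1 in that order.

VC(e2, invoked at 2): no causal predecessors; +1 on T1 → (0, 1)
VC(e1, invoked at 1): no causal predecessors; +1 on T0 → (1, 0)
e3 (invocation 4): componentwise max over VC(e2)=(0, 1), +1 at T1, giving (0, 2)
e4 (invocation 7): componentwise max over VC(e1)=(1, 0), +1 at T0, giving (2, 0)
e5 (invocation 8): componentwise max over VC(e3)=(0, 2), +1 at T1, giving (0, 3)
e7 (invocation 13): componentwise max over VC(e4)=(2, 0), +1 at T0, giving (3, 0)
e6 (invocation 10): componentwise max over VC(e5)=(0, 3), +1 at T1, giving (0, 4)
e8 (invocation 15): componentwise max over VC(e7)=(3, 0), +1 at T0, giving (4, 0)
e9 (invocation 17): componentwise max over VC(e6)=(0, 4), VC(e8)=(4, 0), +1 at T1, giving (4, 5)
target: VC(e9) = (4, 5)

(4, 5)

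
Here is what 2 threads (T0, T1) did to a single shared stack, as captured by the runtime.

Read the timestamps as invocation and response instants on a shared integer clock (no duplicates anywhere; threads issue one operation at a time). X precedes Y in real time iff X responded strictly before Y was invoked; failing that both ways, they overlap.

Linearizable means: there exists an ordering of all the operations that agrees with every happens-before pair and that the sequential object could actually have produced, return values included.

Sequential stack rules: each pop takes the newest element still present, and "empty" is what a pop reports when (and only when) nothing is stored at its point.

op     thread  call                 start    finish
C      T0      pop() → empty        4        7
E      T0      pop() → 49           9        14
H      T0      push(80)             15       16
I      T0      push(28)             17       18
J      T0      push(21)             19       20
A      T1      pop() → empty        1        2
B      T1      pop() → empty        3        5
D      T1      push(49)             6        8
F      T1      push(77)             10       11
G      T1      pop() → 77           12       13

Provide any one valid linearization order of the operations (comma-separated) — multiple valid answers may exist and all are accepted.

step 1: A pop() → empty — stack <>
step 2: B pop() → empty — stack <>
step 3: C pop() → empty — stack <>
step 4: D push(49) — stack <49>
step 5: E pop() → 49 — stack <>
step 6: F push(77) — stack <77>
step 7: G pop() → 77 — stack <>
step 8: H push(80) — stack <80>
step 9: I push(28) — stack <80,28>
step 10: J push(21) — stack <80,28,21>

A, B, C, D, E, F, G, H, I, J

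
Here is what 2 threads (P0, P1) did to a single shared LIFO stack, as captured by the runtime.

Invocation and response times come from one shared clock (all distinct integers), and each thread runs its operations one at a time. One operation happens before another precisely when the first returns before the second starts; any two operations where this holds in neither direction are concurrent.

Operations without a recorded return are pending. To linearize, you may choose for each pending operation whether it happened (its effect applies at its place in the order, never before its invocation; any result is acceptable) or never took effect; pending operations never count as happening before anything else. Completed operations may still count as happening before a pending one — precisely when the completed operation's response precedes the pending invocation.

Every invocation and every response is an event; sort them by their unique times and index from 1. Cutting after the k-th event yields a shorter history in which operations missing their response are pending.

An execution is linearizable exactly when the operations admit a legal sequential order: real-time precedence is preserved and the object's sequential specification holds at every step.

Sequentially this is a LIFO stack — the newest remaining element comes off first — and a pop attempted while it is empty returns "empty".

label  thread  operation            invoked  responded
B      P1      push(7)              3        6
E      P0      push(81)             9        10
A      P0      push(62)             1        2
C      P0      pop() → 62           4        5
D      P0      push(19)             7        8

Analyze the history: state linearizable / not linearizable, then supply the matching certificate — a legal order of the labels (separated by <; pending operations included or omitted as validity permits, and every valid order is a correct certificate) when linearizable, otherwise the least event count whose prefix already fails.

step 1: A push(62) — stack <62>
step 2: C pop() → 62 — stack <>
step 3: B push(7) — stack <7>
step 4: D push(19) — stack <7,19>
step 5: E push(81) — stack <7,19,81>

linearizable — witness: A < C < B < D < E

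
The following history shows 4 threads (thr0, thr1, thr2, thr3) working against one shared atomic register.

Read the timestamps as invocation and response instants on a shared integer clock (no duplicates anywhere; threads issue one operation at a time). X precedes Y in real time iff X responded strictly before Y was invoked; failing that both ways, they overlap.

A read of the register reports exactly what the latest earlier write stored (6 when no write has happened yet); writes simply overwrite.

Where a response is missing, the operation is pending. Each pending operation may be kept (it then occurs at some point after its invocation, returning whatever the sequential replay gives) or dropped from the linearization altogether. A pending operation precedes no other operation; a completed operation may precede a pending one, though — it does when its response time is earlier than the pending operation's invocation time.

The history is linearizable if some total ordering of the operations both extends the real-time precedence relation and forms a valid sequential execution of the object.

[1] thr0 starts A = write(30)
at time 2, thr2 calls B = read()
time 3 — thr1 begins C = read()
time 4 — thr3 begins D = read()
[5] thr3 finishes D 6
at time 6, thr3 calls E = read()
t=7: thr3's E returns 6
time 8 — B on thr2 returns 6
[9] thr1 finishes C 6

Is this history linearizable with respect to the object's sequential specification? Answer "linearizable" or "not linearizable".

linearizable

witness order: B, C, D, E
step 1: B read() → 6 — value 6
step 2: C read() → 6 — value 6
step 3: D read() → 6 — value 6
step 4: E read() → 6 — value 6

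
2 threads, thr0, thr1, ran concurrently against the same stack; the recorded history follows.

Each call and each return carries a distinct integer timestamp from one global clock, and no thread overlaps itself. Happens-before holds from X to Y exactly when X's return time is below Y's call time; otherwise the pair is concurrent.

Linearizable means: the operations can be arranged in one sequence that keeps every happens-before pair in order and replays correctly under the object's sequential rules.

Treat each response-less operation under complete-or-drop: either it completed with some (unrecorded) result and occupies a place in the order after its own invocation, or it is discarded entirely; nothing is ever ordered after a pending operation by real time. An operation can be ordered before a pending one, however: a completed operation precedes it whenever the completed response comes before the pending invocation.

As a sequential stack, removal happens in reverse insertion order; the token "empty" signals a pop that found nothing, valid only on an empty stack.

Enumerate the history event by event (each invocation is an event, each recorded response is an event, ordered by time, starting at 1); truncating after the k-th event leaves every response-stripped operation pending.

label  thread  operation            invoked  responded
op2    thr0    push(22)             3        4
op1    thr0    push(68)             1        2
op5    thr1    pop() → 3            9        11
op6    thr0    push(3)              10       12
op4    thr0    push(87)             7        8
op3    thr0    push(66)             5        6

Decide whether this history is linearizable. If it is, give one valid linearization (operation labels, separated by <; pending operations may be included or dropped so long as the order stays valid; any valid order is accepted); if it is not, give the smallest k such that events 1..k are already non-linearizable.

1. op1 push(68), leaving stack <68>
2. op2 push(22), leaving stack <68,22>
3. op3 push(66), leaving stack <68,22,66>
4. op4 push(87), leaving stack <68,22,66,87>
5. op6 push(3), leaving stack <68,22,66,87,3>
6. op5 pop() → 3, leaving stack <68,22,66,87>

linearizable — witness: op1 < op2 < op3 < op4 < op6 < op5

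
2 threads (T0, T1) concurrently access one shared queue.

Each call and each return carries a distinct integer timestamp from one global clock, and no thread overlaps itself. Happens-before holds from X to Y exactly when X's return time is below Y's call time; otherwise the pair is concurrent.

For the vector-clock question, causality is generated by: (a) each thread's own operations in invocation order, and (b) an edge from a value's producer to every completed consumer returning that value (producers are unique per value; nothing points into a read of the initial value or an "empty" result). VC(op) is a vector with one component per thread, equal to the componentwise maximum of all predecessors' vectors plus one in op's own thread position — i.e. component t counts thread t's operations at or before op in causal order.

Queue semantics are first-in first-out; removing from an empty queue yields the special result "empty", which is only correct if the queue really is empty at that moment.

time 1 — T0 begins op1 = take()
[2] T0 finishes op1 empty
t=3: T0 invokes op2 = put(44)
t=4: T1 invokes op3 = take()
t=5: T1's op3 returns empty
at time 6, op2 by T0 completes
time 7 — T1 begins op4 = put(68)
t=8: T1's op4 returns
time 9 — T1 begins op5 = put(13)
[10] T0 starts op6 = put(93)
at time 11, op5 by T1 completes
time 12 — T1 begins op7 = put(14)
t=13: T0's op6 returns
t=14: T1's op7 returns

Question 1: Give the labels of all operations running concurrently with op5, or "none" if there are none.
op6

op5 spans [9,11]; an op avoiding the whole window 9..11 is ordered, any other is concurrent
op1 [1,2]: before
op2 [3,6]: before
op3 [4,5]: before
op4 [7,8]: before
op6 [10,13]: concurrent
op7 [12,14]: after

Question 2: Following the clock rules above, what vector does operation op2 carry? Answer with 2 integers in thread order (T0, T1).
(2, 0)

VC(op3, invoked at 4): no causal predecessors; +1 on T1 → (0, 1)
VC(op1, invoked at 1): no causal predecessors; +1 on T0 → (1, 0)
merge at op4 (invoked 7): VC(op3)=(0, 1), own-thread bump on T1 → (0, 2)
merge at op2 (invoked 3): VC(op1)=(1, 0), own-thread bump on T0 → (2, 0)
merge at op5 (invoked 9): VC(op4)=(0, 2), own-thread bump on T1 → (0, 3)
merge at op6 (invoked 10): VC(op2)=(2, 0), own-thread bump on T0 → (3, 0)
merge at op7 (invoked 12): VC(op5)=(0, 3), own-thread bump on T1 → (0, 4)
target: VC(op2) = (2, 0)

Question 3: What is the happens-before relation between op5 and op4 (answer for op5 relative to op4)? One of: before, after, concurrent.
after

op5 spans [9,11], op4 spans [7,8]
resp(op4)=8 < inv(op5)=9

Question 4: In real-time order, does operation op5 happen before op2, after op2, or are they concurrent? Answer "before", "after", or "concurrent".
after

op5 spans [9,11], op2 spans [3,6]
resp(op2)=6 < inv(op5)=9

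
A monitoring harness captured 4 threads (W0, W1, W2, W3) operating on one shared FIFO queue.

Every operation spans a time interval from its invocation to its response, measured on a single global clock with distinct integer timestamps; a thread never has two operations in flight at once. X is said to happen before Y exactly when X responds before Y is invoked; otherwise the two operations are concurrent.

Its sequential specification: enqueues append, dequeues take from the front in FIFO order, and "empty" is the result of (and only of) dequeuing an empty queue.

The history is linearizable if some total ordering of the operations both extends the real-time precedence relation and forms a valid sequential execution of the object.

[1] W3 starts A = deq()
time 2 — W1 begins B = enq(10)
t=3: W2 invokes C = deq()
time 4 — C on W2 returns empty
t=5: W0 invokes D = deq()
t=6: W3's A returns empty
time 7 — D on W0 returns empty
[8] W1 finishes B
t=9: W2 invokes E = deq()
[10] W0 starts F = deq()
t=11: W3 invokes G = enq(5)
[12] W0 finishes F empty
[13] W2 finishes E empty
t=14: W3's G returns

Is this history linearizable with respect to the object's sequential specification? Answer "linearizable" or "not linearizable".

not linearizable

already the first 13 events (up to E's response at time 13) admit no linearization; the first 12 still do
all 24 real-time-respecting orders fail — 6 completed FIFO queue operations, no legal replay
including or dropping the 1 pending operation (G) in any combination fails
sample order A, B, C, D, E, F (pending dropped) stalls at step 3 — C deq() → empty has no legal effect
sample order A, B, C, D, F, E (pending dropped) stalls at step 3 — C deq() → empty has no legal effect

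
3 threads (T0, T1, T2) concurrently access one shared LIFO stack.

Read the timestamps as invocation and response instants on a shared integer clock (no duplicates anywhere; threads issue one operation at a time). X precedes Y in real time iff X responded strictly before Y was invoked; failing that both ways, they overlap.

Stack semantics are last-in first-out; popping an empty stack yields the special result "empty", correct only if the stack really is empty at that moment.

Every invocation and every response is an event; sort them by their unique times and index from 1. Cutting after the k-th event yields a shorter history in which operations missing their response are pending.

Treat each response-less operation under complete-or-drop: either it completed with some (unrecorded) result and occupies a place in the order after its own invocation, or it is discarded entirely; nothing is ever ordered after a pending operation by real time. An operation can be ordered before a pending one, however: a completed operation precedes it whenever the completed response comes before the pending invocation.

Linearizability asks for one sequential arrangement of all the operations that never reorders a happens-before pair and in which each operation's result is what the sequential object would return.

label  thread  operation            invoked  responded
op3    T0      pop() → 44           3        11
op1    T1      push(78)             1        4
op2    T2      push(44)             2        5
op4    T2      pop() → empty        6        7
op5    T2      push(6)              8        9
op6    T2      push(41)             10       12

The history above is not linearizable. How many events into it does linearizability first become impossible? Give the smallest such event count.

7

events 1..6 are linearizable; a witness order is op1, op2:
step 1: op1 push(78) — stack <78>
step 2: op2 push(44) — stack <78,44>
include event 7 — op4 responding at 7 — and every candidate order breaks
no completion choice of the 1 pending operation (op3) rescues it — every subset was tried
one such order, op1, op2, op4 (pending dropped), breaks at step 3 where op4 pop() → empty is illegal
one such order, op2, op1, op4 (pending dropped), breaks at step 3 where op4 pop() → empty is illegal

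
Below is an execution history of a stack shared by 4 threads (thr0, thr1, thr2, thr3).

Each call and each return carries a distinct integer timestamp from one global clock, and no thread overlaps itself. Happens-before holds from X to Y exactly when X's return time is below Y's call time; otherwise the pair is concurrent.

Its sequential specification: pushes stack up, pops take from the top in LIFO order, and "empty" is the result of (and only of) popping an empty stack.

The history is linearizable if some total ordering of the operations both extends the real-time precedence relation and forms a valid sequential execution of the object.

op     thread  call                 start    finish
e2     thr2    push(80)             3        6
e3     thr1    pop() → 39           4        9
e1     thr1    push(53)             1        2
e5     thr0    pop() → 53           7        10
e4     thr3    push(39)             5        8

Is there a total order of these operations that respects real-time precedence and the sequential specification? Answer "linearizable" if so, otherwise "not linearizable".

cut after 9 events: linearizable; cut after 10 events (e5 responds, time 10): not linearizable
5 completed operations, 12 real-time-consistent orders — every stack replay fails
e.g. e1, e2, e3, e4, e5: illegal at step 3, since e3 pop() → 39 cannot apply there
e.g. e1, e2, e3, e5, e4: illegal at step 3, since e3 pop() → 39 cannot apply there

not linearizable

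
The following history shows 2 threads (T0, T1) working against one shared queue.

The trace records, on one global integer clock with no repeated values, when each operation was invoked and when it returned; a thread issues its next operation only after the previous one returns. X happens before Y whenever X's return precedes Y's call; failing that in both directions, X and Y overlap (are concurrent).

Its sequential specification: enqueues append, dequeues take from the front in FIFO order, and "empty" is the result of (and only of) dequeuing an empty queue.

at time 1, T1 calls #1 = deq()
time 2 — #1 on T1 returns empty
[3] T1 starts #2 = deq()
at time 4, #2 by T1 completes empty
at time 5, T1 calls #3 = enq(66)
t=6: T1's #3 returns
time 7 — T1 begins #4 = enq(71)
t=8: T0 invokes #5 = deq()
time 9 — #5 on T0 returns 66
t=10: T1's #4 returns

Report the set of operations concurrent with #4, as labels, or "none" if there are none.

#4 runs from 7 to 10; window-overlapping ops are concurrent
#1 [1,2]: before
#2 [3,4]: before
#3 [5,6]: before
#5 [8,9]: concurrent

#5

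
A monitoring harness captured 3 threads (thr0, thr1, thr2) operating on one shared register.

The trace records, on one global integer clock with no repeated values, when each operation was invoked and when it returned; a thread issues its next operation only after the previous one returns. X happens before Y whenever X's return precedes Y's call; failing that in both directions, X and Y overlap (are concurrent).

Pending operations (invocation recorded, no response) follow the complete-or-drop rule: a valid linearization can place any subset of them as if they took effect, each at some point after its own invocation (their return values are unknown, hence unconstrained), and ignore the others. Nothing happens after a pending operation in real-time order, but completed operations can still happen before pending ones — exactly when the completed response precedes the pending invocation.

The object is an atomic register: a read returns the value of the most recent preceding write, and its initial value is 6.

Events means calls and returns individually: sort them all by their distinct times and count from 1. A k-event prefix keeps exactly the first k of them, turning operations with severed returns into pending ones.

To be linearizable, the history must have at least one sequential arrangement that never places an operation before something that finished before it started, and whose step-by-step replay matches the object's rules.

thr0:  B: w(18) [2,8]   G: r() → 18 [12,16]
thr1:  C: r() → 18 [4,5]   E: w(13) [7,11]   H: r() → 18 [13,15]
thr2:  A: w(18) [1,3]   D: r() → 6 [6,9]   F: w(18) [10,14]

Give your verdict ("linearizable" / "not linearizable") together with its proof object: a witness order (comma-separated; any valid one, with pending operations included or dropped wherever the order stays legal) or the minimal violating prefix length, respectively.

through event 8 a valid linearization exists; event 9 (D responding at time 9) ends that
the 4 completed operations admit 4 real-time orders; each fails the register replay
no completion choice of the 1 pending operation (E) rescues it — every subset was tried
one such order, A, B, C, D (pending dropped), breaks at step 4 where D r() → 6 is illegal
one such order, A, C, B, D (pending dropped), breaks at step 4 where D r() → 6 is illegal

not linearizable — minimal violating prefix: 9 events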